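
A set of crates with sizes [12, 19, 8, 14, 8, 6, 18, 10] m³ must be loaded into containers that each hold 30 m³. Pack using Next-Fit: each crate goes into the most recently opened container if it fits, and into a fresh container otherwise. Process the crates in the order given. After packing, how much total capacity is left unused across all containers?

container 1: place 12 m³, 18 m³ left
container 2: place 19 m³, 11 m³ left
container 2: place 8 m³, 3 m³ left
container 3: place 14 m³, 16 m³ left
container 3: place 8 m³, 8 m³ left
container 3: place 6 m³, 2 m³ left
container 4: place 18 m³, 12 m³ left
container 4: place 10 m³, 2 m³ left
4 containers × 30 m³ = 120 m³; used 95 m³; unused 25 m³.

25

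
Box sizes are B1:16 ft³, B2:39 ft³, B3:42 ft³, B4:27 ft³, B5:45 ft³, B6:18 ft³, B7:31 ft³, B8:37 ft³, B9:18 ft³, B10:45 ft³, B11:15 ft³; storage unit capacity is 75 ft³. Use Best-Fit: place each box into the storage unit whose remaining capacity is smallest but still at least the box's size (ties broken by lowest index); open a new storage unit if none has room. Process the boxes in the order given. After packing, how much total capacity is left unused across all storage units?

B1 (16 ft³) → storage unit 1 (remaining 59 ft³)
B2 (39 ft³) → storage unit 1 (remaining 20 ft³)
B3 (42 ft³) → storage unit 2 (remaining 33 ft³)
B4 (27 ft³) → storage unit 2 (remaining 6 ft³)
B5 (45 ft³) → storage unit 3 (remaining 30 ft³)
B6 (18 ft³) → storage unit 1 (remaining 2 ft³)
B7 (31 ft³) → storage unit 4 (remaining 44 ft³)
B8 (37 ft³) → storage unit 4 (remaining 7 ft³)
B9 (18 ft³) → storage unit 3 (remaining 12 ft³)
B10 (45 ft³) → storage unit 5 (remaining 30 ft³)
B11 (15 ft³) → storage unit 5 (remaining 15 ft³)
5 storage units × 75 ft³ = 375 ft³; used 333 ft³; unused 42 ft³.

42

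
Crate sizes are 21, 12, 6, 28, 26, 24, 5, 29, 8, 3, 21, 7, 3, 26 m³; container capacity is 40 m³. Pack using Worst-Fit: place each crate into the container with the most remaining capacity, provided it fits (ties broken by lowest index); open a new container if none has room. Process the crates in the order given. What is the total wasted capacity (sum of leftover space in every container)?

61

container 1: place 21 m³, 19 m³ left
container 1: place 12 m³, 7 m³ left
container 1: place 6 m³, 1 m³ left
container 2: place 28 m³, 12 m³ left
container 3: place 26 m³, 14 m³ left
container 4: place 24 m³, 16 m³ left
container 4: place 5 m³, 11 m³ left
container 5: place 29 m³, 11 m³ left
container 3: place 8 m³, 6 m³ left
container 2: place 3 m³, 9 m³ left
container 6: place 21 m³, 19 m³ left
container 6: place 7 m³, 12 m³ left
container 6: place 3 m³, 9 m³ left
container 7: place 26 m³, 14 m³ left
7 containers × 40 m³ = 280 m³; used 219 m³; unused 61 m³.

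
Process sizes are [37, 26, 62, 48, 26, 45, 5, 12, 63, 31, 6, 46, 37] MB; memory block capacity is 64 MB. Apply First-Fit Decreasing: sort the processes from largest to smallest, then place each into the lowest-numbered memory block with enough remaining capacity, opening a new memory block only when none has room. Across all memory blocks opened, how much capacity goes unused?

Sorted descending: 63, 62, 48, 46, 45, 37, 37, 31, 26, 26, 12, 6, 5.
memory block 1: place 63 MB, 1 MB left
memory block 2: place 62 MB, 2 MB left
memory block 3: place 48 MB, 16 MB left
memory block 4: place 46 MB, 18 MB left
memory block 5: place 45 MB, 19 MB left
memory block 6: place 37 MB, 27 MB left
memory block 7: place 37 MB, 27 MB left
memory block 8: place 31 MB, 33 MB left
memory block 6: place 26 MB, 1 MB left
memory block 7: place 26 MB, 1 MB left
memory block 3: place 12 MB, 4 MB left
memory block 4: place 6 MB, 12 MB left
memory block 4: place 5 MB, 7 MB left
8 memory blocks × 64 MB = 512 MB; used 444 MB; unused 68 MB.

68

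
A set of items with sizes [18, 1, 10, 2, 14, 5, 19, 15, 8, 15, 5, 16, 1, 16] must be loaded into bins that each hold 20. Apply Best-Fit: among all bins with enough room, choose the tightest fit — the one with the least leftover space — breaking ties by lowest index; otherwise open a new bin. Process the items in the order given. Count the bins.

8

bin 1: place 18, 2 left
bin 1: place 1, 1 left
bin 2: place 10, 10 left
bin 2: place 2, 8 left
bin 3: place 14, 6 left
bin 3: place 5, 1 left
bin 4: place 19, 1 left
bin 5: place 15, 5 left
bin 2: place 8, 0 left
bin 6: place 15, 5 left
bin 5: place 5, 0 left
bin 7: place 16, 4 left
bin 1: place 1, 0 left
bin 8: place 16, 4 left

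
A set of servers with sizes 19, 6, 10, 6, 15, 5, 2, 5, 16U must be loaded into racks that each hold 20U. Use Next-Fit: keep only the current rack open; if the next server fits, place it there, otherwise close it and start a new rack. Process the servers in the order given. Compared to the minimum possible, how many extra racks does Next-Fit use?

Next-Fit: [19] [6,10] [6] [15,5] [2,5] [16] → 6 racks.
Total size 84U; any packing needs at least ⌈84/20⌉ = 5 racks.
An optimal packing achieves that bound: [19] [16,2] [15,5] [10,6] [6,5] → 5 racks.
Excess: 6 − 5 = 1.

1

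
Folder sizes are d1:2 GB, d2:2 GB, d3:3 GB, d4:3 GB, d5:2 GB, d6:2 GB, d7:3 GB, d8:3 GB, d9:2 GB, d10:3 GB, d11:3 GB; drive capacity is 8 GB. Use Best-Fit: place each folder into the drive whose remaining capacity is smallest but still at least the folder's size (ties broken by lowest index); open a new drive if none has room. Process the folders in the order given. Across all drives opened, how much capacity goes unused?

Put d1 (2 GB) in drive 1; 6 GB remain.
Put d2 (2 GB) in drive 1; 4 GB remain.
Put d3 (3 GB) in drive 1; 1 GB remain.
Put d4 (3 GB) in drive 2; 5 GB remain.
Put d5 (2 GB) in drive 2; 3 GB remain.
Put d6 (2 GB) in drive 2; 1 GB remain.
Put d7 (3 GB) in drive 3; 5 GB remain.
Put d8 (3 GB) in drive 3; 2 GB remain.
Put d9 (2 GB) in drive 3; 0 GB remain.
Put d10 (3 GB) in drive 4; 5 GB remain.
Put d11 (3 GB) in drive 4; 2 GB remain.
4 drives × 8 GB = 32 GB; used 28 GB; unused 4 GB.

4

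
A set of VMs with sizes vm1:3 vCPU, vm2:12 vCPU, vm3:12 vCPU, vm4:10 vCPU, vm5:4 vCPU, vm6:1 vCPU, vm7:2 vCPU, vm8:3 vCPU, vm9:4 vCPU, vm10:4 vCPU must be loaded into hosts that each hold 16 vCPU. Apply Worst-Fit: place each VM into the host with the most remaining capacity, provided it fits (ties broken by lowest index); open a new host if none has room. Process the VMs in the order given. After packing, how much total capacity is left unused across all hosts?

9

host 1: place vm1 (3 vCPU), 13 vCPU left
host 1: place vm2 (12 vCPU), 1 vCPU left
host 2: place vm3 (12 vCPU), 4 vCPU left
host 3: place vm4 (10 vCPU), 6 vCPU left
host 3: place vm5 (4 vCPU), 2 vCPU left
host 2: place vm6 (1 vCPU), 3 vCPU left
host 2: place vm7 (2 vCPU), 1 vCPU left
host 4: place vm8 (3 vCPU), 13 vCPU left
host 4: place vm9 (4 vCPU), 9 vCPU left
host 4: place vm10 (4 vCPU), 5 vCPU left
4 hosts × 16 vCPU = 64 vCPU; used 55 vCPU; unused 9 vCPU.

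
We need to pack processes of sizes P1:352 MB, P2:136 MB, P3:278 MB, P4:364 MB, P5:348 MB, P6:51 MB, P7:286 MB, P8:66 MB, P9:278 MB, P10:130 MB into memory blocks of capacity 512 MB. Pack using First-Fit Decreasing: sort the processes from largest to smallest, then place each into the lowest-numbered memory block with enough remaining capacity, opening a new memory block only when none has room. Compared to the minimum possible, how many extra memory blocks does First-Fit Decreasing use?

First-Fit Decreasing: [364,136] [352,130] [348,66,51] [286] [278] [278] → 6 memory blocks.
6 processes exceed 256 MB (half the capacity), and no two of those can share a memory block, so at least 6 memory blocks are needed.
So 6 is already optimal.

0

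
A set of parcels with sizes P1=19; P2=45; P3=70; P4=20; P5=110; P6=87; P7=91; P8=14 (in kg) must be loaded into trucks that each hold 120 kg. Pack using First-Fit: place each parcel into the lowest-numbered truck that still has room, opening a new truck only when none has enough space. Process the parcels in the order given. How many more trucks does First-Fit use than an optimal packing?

First-Fit: [19,45,20,14] [70] [110] [87] [91] → 5 trucks.
Total size 456 kg; any packing needs at least ⌈456/120⌉ = 4 trucks.
An optimal packing achieves that bound: [110] [91,20] [87,19,14] [70,45] → 4 trucks.
Excess: 5 − 4 = 1.

1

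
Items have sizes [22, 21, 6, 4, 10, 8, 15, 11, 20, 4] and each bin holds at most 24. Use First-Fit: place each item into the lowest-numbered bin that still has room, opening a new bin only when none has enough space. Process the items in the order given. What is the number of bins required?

6

22 → bin 1 (remaining 2)
21 → bin 2 (remaining 3)
6 → bin 3 (remaining 18)
4 → bin 3 (remaining 14)
10 → bin 3 (remaining 4)
8 → bin 4 (remaining 16)
15 → bin 4 (remaining 1)
11 → bin 5 (remaining 13)
20 → bin 6 (remaining 4)
4 → bin 3 (remaining 0)
Final bins: [22] [21] [6,4,10,4] [8,15] [11] [20].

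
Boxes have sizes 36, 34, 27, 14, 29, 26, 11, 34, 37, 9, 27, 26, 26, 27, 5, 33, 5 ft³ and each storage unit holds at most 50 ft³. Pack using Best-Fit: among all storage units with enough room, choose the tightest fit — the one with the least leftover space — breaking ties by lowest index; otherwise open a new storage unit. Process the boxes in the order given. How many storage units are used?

storage unit 1: place 36 ft³, 14 ft³ left
storage unit 2: place 34 ft³, 16 ft³ left
storage unit 3: place 27 ft³, 23 ft³ left
storage unit 1: place 14 ft³, 0 ft³ left
storage unit 4: place 29 ft³, 21 ft³ left
storage unit 5: place 26 ft³, 24 ft³ left
storage unit 2: place 11 ft³, 5 ft³ left
storage unit 6: place 34 ft³, 16 ft³ left
storage unit 7: place 37 ft³, 13 ft³ left
storage unit 7: place 9 ft³, 4 ft³ left
storage unit 8: place 27 ft³, 23 ft³ left
storage unit 9: place 26 ft³, 24 ft³ left
storage unit 10: place 26 ft³, 24 ft³ left
storage unit 11: place 27 ft³, 23 ft³ left
storage unit 2: place 5 ft³, 0 ft³ left
storage unit 12: place 33 ft³, 17 ft³ left
storage unit 6: place 5 ft³, 11 ft³ left
Final storage units: [36,14] [34,11,5] [27] [29] [26] [34,5] [37,9] [27] [26] [26] [27] [33].

12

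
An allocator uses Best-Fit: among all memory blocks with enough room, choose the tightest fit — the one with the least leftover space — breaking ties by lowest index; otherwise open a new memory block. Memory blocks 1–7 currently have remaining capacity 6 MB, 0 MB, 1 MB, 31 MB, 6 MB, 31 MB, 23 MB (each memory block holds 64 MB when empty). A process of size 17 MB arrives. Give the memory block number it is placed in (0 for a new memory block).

Memory blocks with room: memory block 4 (31 MB), memory block 6 (31 MB), memory block 7 (23 MB).
Tightest fit is memory block 7 with 23 MB free.

7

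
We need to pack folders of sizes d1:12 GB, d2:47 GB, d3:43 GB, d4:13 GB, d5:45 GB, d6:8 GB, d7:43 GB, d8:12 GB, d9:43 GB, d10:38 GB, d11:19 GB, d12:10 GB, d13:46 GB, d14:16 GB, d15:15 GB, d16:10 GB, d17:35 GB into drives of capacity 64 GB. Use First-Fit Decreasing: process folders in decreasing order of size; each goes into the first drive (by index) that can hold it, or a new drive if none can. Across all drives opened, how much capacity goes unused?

Sorted descending: 47, 46, 45, 43, 43, 43, 38, 35, 19, 16, 15, 13, 12, 12, 10, 10, 8.
Put 47 GB in drive 1; 17 GB remain.
Put 46 GB in drive 2; 18 GB remain.
Put 45 GB in drive 3; 19 GB remain.
Put 43 GB in drive 4; 21 GB remain.
Put 43 GB in drive 5; 21 GB remain.
Put 43 GB in drive 6; 21 GB remain.
Put 38 GB in drive 7; 26 GB remain.
Put 35 GB in drive 8; 29 GB remain.
Put 19 GB in drive 3; 0 GB remain.
Put 16 GB in drive 1; 1 GB remain.
Put 15 GB in drive 2; 3 GB remain.
Put 13 GB in drive 4; 8 GB remain.
Put 12 GB in drive 5; 9 GB remain.
Put 12 GB in drive 6; 9 GB remain.
Put 10 GB in drive 7; 16 GB remain.
Put 10 GB in drive 7; 6 GB remain.
Put 8 GB in drive 4; 0 GB remain.
8 drives × 64 GB = 512 GB; used 455 GB; unused 57 GB.

57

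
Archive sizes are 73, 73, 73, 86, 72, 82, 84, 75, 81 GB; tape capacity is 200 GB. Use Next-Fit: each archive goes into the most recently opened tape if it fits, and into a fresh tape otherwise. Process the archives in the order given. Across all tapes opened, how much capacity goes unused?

301

73 GB → tape 1 (remaining 127 GB)
73 GB → tape 1 (remaining 54 GB)
73 GB → tape 2 (remaining 127 GB)
86 GB → tape 2 (remaining 41 GB)
72 GB → tape 3 (remaining 128 GB)
82 GB → tape 3 (remaining 46 GB)
84 GB → tape 4 (remaining 116 GB)
75 GB → tape 4 (remaining 41 GB)
81 GB → tape 5 (remaining 119 GB)
5 tapes × 200 GB = 1000 GB; used 699 GB; unused 301 GB.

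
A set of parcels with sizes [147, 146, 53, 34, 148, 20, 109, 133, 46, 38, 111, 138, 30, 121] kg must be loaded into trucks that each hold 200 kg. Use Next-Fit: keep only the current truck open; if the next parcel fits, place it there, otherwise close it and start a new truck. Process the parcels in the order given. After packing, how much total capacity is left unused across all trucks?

truck 1: place 147 kg, 53 kg left
truck 2: place 146 kg, 54 kg left
truck 2: place 53 kg, 1 kg left
truck 3: place 34 kg, 166 kg left
truck 3: place 148 kg, 18 kg left
truck 4: place 20 kg, 180 kg left
truck 4: place 109 kg, 71 kg left
truck 5: place 133 kg, 67 kg left
truck 5: place 46 kg, 21 kg left
truck 6: place 38 kg, 162 kg left
truck 6: place 111 kg, 51 kg left
truck 7: place 138 kg, 62 kg left
truck 7: place 30 kg, 32 kg left
truck 8: place 121 kg, 79 kg left
8 trucks × 200 kg = 1600 kg; used 1274 kg; unused 326 kg.

326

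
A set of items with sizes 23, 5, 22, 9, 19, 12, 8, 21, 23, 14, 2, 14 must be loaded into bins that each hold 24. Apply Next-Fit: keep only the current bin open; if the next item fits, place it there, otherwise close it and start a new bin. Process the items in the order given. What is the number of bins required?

23 → bin 1 (remaining 1)
5 → bin 2 (remaining 19)
22 → bin 3 (remaining 2)
9 → bin 4 (remaining 15)
19 → bin 5 (remaining 5)
12 → bin 6 (remaining 12)
8 → bin 6 (remaining 4)
21 → bin 7 (remaining 3)
23 → bin 8 (remaining 1)
14 → bin 9 (remaining 10)
2 → bin 9 (remaining 8)
14 → bin 10 (remaining 10)

10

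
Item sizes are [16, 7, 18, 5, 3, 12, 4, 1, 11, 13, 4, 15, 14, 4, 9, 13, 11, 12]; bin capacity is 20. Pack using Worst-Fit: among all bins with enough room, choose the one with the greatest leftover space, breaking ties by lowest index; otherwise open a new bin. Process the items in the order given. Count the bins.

11 bins

16 → bin 1 (remaining 4)
7 → bin 2 (remaining 13)
18 → bin 3 (remaining 2)
5 → bin 2 (remaining 8)
3 → bin 2 (remaining 5)
12 → bin 4 (remaining 8)
4 → bin 4 (remaining 4)
1 → bin 2 (remaining 4)
11 → bin 5 (remaining 9)
13 → bin 6 (remaining 7)
4 → bin 5 (remaining 5)
15 → bin 7 (remaining 5)
14 → bin 8 (remaining 6)
4 → bin 6 (remaining 3)
9 → bin 9 (remaining 11)
13 → bin 10 (remaining 7)
11 → bin 9 (remaining 0)
12 → bin 11 (remaining 8)
Final bins: [16] [7,5,3,1] [18] [12,4] [11,4] [13,4] [15] [14] [9,11] [13] [12].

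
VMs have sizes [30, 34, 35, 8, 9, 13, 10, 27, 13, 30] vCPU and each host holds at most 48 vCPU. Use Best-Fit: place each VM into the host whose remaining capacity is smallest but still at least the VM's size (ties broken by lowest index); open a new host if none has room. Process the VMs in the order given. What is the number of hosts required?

5 hosts

host 1: place 30 vCPU, 18 vCPU left
host 2: place 34 vCPU, 14 vCPU left
host 3: place 35 vCPU, 13 vCPU left
host 3: place 8 vCPU, 5 vCPU left
host 2: place 9 vCPU, 5 vCPU left
host 1: place 13 vCPU, 5 vCPU left
host 4: place 10 vCPU, 38 vCPU left
host 4: place 27 vCPU, 11 vCPU left
host 5: place 13 vCPU, 35 vCPU left
host 5: place 30 vCPU, 5 vCPU left
Final hosts: [30,13] [34,9] [35,8] [10,27] [13,30].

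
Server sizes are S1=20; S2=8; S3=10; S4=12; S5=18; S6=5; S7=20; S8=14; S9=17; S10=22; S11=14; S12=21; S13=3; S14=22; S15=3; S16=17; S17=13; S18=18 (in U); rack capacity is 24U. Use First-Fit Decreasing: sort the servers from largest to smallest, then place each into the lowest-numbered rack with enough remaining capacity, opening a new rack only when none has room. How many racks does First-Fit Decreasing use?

Sorted descending: 22, 22, 21, 20, 20, 18, 18, 17, 17, 14, 14, 13, 12, 10, 8, 5, 3, 3.
rack 1: place 22U, 2U left
rack 2: place 22U, 2U left
rack 3: place 21U, 3U left
rack 4: place 20U, 4U left
rack 5: place 20U, 4U left
rack 6: place 18U, 6U left
rack 7: place 18U, 6U left
rack 8: place 17U, 7U left
rack 9: place 17U, 7U left
rack 10: place 14U, 10U left
rack 11: place 14U, 10U left
rack 12: place 13U, 11U left
rack 13: place 12U, 12U left
rack 10: place 10U, 0U left
rack 11: place 8U, 2U left
rack 6: place 5U, 1U left
rack 3: place 3U, 0U left
rack 4: place 3U, 1U left

13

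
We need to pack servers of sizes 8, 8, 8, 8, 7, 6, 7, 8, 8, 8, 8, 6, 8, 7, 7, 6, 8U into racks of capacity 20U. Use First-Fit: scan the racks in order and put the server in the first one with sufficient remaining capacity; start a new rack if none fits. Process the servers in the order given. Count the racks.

Put 8U in rack 1; 12U remain.
Put 8U in rack 1; 4U remain.
Put 8U in rack 2; 12U remain.
Put 8U in rack 2; 4U remain.
Put 7U in rack 3; 13U remain.
Put 6U in rack 3; 7U remain.
Put 7U in rack 3; 0U remain.
Put 8U in rack 4; 12U remain.
Put 8U in rack 4; 4U remain.
Put 8U in rack 5; 12U remain.
Put 8U in rack 5; 4U remain.
Put 6U in rack 6; 14U remain.
Put 8U in rack 6; 6U remain.
Put 7U in rack 7; 13U remain.
Put 7U in rack 7; 6U remain.
Put 6U in rack 6; 0U remain.
Put 8U in rack 8; 12U remain.

8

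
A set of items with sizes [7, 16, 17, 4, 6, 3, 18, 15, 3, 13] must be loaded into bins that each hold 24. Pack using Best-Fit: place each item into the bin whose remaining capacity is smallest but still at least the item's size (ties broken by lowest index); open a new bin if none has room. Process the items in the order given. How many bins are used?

Put 7 in bin 1; 17 remain.
Put 16 in bin 1; 1 remain.
Put 17 in bin 2; 7 remain.
Put 4 in bin 2; 3 remain.
Put 6 in bin 3; 18 remain.
Put 3 in bin 2; 0 remain.
Put 18 in bin 3; 0 remain.
Put 15 in bin 4; 9 remain.
Put 3 in bin 4; 6 remain.
Put 13 in bin 5; 11 remain.
Final bins: [7,16] [17,4,3] [6,18] [15,3] [13].

5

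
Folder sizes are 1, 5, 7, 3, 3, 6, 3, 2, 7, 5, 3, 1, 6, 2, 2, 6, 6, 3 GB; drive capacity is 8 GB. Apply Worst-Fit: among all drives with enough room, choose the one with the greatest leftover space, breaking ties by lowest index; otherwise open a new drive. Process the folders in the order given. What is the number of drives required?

11

drive 1: place 1 GB, 7 GB left
drive 1: place 5 GB, 2 GB left
drive 2: place 7 GB, 1 GB left
drive 3: place 3 GB, 5 GB left
drive 3: place 3 GB, 2 GB left
drive 4: place 6 GB, 2 GB left
drive 5: place 3 GB, 5 GB left
drive 5: place 2 GB, 3 GB left
drive 6: place 7 GB, 1 GB left
drive 7: place 5 GB, 3 GB left
drive 5: place 3 GB, 0 GB left
drive 7: place 1 GB, 2 GB left
drive 8: place 6 GB, 2 GB left
drive 1: place 2 GB, 0 GB left
drive 3: place 2 GB, 0 GB left
drive 9: place 6 GB, 2 GB left
drive 10: place 6 GB, 2 GB left
drive 11: place 3 GB, 5 GB left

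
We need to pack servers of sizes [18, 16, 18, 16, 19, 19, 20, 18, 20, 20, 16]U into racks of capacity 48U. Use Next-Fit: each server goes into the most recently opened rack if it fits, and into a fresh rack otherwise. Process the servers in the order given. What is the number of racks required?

6 racks

Put 18U in rack 1; 30U remain.
Put 16U in rack 1; 14U remain.
Put 18U in rack 2; 30U remain.
Put 16U in rack 2; 14U remain.
Put 19U in rack 3; 29U remain.
Put 19U in rack 3; 10U remain.
Put 20U in rack 4; 28U remain.
Put 18U in rack 4; 10U remain.
Put 20U in rack 5; 28U remain.
Put 20U in rack 5; 8U remain.
Put 16U in rack 6; 32U remain.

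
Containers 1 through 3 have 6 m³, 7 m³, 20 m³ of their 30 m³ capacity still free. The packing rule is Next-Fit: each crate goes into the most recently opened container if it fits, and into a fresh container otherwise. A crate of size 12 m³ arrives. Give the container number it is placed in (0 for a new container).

Next-Fit only looks at container 3, which has 20 m³ free.
12 m³ fits there.

3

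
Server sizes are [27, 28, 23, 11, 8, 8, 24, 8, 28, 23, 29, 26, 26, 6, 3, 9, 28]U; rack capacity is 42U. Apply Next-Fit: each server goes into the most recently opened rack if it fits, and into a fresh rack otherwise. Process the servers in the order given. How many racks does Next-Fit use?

10 racks

rack 1: place 27U, 15U left
rack 2: place 28U, 14U left
rack 3: place 23U, 19U left
rack 3: place 11U, 8U left
rack 3: place 8U, 0U left
rack 4: place 8U, 34U left
rack 4: place 24U, 10U left
rack 4: place 8U, 2U left
rack 5: place 28U, 14U left
rack 6: place 23U, 19U left
rack 7: place 29U, 13U left
rack 8: place 26U, 16U left
rack 9: place 26U, 16U left
rack 9: place 6U, 10U left
rack 9: place 3U, 7U left
rack 10: place 9U, 33U left
rack 10: place 28U, 5U left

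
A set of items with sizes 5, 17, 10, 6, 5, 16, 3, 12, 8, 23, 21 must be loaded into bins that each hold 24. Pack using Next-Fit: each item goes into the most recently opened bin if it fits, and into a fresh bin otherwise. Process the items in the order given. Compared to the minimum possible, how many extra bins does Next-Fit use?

Next-Fit: [5,17] [10,6,5] [16,3] [12,8] [23] [21] → 6 bins.
Total size 126; any packing needs at least ⌈126/24⌉ = 6 bins.
So 6 is already optimal.

0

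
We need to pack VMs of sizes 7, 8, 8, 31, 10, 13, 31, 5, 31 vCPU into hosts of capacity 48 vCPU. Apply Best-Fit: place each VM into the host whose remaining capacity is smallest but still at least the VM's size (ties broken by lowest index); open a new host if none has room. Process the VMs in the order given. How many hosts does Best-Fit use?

7 vCPU → host 1 (remaining 41 vCPU)
8 vCPU → host 1 (remaining 33 vCPU)
8 vCPU → host 1 (remaining 25 vCPU)
31 vCPU → host 2 (remaining 17 vCPU)
10 vCPU → host 2 (remaining 7 vCPU)
13 vCPU → host 1 (remaining 12 vCPU)
31 vCPU → host 3 (remaining 17 vCPU)
5 vCPU → host 2 (remaining 2 vCPU)
31 vCPU → host 4 (remaining 17 vCPU)

4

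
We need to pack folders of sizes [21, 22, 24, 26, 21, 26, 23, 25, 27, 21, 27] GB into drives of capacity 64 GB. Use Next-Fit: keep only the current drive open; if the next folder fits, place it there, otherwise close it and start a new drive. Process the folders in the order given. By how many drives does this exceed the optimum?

1

Next-Fit: [21,22] [24,26] [21,26] [23,25] [27,21] [27] → 6 drives.
Total size 263 GB; any packing needs at least ⌈263/64⌉ = 5 drives.
An optimal packing achieves that bound: [27,27] [26,26] [25,24] [23,22] [21,21,21] → 5 drives.
Excess: 6 − 5 = 1.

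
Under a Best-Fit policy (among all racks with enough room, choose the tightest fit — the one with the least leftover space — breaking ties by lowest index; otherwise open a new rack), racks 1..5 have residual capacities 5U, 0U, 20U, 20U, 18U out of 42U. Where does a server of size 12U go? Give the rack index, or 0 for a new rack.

Racks with room: rack 3 (20U), rack 4 (20U), rack 5 (18U).
Tightest fit is rack 5 with 18U free.

5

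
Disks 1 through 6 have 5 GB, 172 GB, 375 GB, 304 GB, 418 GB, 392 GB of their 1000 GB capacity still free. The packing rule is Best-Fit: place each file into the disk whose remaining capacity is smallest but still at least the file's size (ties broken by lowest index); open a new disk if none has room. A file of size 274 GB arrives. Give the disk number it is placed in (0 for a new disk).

Disks with room: disk 3 (375 GB), disk 4 (304 GB), disk 5 (418 GB), disk 6 (392 GB).
Tightest fit is disk 4 with 304 GB free.

4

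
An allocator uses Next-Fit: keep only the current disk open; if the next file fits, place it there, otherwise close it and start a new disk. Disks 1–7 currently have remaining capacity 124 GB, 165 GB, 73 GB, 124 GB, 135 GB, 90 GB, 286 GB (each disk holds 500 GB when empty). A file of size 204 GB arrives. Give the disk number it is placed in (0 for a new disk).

7

Next-Fit only looks at disk 7, which has 286 GB free.
204 GB fits there.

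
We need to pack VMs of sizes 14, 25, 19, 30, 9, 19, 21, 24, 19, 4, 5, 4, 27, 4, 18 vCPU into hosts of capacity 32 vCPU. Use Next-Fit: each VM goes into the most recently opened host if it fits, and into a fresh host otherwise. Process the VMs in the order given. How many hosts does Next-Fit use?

14 vCPU → host 1 (remaining 18 vCPU)
25 vCPU → host 2 (remaining 7 vCPU)
19 vCPU → host 3 (remaining 13 vCPU)
30 vCPU → host 4 (remaining 2 vCPU)
9 vCPU → host 5 (remaining 23 vCPU)
19 vCPU → host 5 (remaining 4 vCPU)
21 vCPU → host 6 (remaining 11 vCPU)
24 vCPU → host 7 (remaining 8 vCPU)
19 vCPU → host 8 (remaining 13 vCPU)
4 vCPU → host 8 (remaining 9 vCPU)
5 vCPU → host 8 (remaining 4 vCPU)
4 vCPU → host 8 (remaining 0 vCPU)
27 vCPU → host 9 (remaining 5 vCPU)
4 vCPU → host 9 (remaining 1 vCPU)
18 vCPU → host 10 (remaining 14 vCPU)

10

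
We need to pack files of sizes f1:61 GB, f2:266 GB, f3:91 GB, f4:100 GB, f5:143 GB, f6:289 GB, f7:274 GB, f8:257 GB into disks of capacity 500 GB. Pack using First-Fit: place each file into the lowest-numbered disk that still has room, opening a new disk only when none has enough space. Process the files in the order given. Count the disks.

4 disks

disk 1: place f1 (61 GB), 439 GB left
disk 1: place f2 (266 GB), 173 GB left
disk 1: place f3 (91 GB), 82 GB left
disk 2: place f4 (100 GB), 400 GB left
disk 2: place f5 (143 GB), 257 GB left
disk 3: place f6 (289 GB), 211 GB left
disk 4: place f7 (274 GB), 226 GB left
disk 2: place f8 (257 GB), 0 GB left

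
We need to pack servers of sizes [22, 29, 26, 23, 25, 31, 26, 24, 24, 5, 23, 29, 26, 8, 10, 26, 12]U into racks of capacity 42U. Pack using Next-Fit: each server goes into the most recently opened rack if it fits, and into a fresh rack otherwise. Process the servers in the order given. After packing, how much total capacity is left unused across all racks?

Put 22U in rack 1; 20U remain.
Put 29U in rack 2; 13U remain.
Put 26U in rack 3; 16U remain.
Put 23U in rack 4; 19U remain.
Put 25U in rack 5; 17U remain.
Put 31U in rack 6; 11U remain.
Put 26U in rack 7; 16U remain.
Put 24U in rack 8; 18U remain.
Put 24U in rack 9; 18U remain.
Put 5U in rack 9; 13U remain.
Put 23U in rack 10; 19U remain.
Put 29U in rack 11; 13U remain.
Put 26U in rack 12; 16U remain.
Put 8U in rack 12; 8U remain.
Put 10U in rack 13; 32U remain.
Put 26U in rack 13; 6U remain.
Put 12U in rack 14; 30U remain.
14 racks × 42U = 588U; used 369U; unused 219U.

219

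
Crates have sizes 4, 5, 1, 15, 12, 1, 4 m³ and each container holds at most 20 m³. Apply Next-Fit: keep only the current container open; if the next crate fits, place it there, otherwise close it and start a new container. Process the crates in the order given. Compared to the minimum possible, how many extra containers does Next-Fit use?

Next-Fit: [4,5,1] [15] [12,1,4] → 3 containers.
Total size 42 m³; any packing needs at least ⌈42/20⌉ = 3 containers.
So 3 is already optimal.

0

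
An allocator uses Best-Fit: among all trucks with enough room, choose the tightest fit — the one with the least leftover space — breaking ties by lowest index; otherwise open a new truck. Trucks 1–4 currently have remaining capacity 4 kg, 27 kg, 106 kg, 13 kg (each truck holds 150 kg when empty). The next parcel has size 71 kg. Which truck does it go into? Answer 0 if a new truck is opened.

3

Trucks with room: truck 3 (106 kg).
Tightest fit is truck 3 with 106 kg free.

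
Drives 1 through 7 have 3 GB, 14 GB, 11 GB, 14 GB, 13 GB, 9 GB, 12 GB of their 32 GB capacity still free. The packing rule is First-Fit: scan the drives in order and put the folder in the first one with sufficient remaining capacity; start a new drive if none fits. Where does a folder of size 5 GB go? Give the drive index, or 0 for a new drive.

2

Drives with room: drive 2 (14 GB), drive 3 (11 GB), drive 4 (14 GB), drive 5 (13 GB), drive 6 (9 GB), drive 7 (12 GB).
The first with room is drive 2.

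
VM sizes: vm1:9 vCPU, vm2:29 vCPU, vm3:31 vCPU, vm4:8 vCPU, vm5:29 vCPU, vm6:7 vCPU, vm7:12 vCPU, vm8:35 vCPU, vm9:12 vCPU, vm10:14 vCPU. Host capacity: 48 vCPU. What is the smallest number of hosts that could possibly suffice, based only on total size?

4

Total size = 9 + 29 + 31 + 8 + 29 + 7 + 12 + 35 + 12 + 14 = 186 vCPU.
⌈186 / 48⌉ = 4.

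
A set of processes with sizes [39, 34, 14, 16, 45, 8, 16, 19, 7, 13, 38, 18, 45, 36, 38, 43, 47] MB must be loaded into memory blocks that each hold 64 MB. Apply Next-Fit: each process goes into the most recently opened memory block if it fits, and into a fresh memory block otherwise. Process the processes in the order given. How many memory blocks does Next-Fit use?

39 MB → memory block 1 (remaining 25 MB)
34 MB → memory block 2 (remaining 30 MB)
14 MB → memory block 2 (remaining 16 MB)
16 MB → memory block 2 (remaining 0 MB)
45 MB → memory block 3 (remaining 19 MB)
8 MB → memory block 3 (remaining 11 MB)
16 MB → memory block 4 (remaining 48 MB)
19 MB → memory block 4 (remaining 29 MB)
7 MB → memory block 4 (remaining 22 MB)
13 MB → memory block 4 (remaining 9 MB)
38 MB → memory block 5 (remaining 26 MB)
18 MB → memory block 5 (remaining 8 MB)
45 MB → memory block 6 (remaining 19 MB)
36 MB → memory block 7 (remaining 28 MB)
38 MB → memory block 8 (remaining 26 MB)
43 MB → memory block 9 (remaining 21 MB)
47 MB → memory block 10 (remaining 17 MB)

10 memory blocks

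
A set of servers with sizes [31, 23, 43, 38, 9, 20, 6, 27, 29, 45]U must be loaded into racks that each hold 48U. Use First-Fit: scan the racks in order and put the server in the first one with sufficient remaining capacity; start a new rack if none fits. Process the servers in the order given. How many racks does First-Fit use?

7

rack 1: place 31U, 17U left
rack 2: place 23U, 25U left
rack 3: place 43U, 5U left
rack 4: place 38U, 10U left
rack 1: place 9U, 8U left
rack 2: place 20U, 5U left
rack 1: place 6U, 2U left
rack 5: place 27U, 21U left
rack 6: place 29U, 19U left
rack 7: place 45U, 3U left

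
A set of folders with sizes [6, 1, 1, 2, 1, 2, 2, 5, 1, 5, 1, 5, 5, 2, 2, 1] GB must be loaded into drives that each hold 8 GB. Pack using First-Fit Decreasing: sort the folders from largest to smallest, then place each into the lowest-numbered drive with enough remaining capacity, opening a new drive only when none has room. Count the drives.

6 drives

Sorted descending: 6, 5, 5, 5, 5, 2, 2, 2, 2, 2, 1, 1, 1, 1, 1, 1.
Put 6 GB in drive 1; 2 GB remain.
Put 5 GB in drive 2; 3 GB remain.
Put 5 GB in drive 3; 3 GB remain.
Put 5 GB in drive 4; 3 GB remain.
Put 5 GB in drive 5; 3 GB remain.
Put 2 GB in drive 1; 0 GB remain.
Put 2 GB in drive 2; 1 GB remain.
Put 2 GB in drive 3; 1 GB remain.
Put 2 GB in drive 4; 1 GB remain.
Put 2 GB in drive 5; 1 GB remain.
Put 1 GB in drive 2; 0 GB remain.
Put 1 GB in drive 3; 0 GB remain.
Put 1 GB in drive 4; 0 GB remain.
Put 1 GB in drive 5; 0 GB remain.
Put 1 GB in drive 6; 7 GB remain.
Put 1 GB in drive 6; 6 GB remain.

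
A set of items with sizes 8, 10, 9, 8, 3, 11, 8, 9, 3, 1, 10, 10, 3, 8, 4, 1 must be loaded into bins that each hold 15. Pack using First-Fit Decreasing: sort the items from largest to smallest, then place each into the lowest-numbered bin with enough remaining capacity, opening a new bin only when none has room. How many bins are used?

10

Sorted descending: 11, 10, 10, 10, 9, 9, 8, 8, 8, 8, 4, 3, 3, 3, 1, 1.
bin 1: place 11, 4 left
bin 2: place 10, 5 left
bin 3: place 10, 5 left
bin 4: place 10, 5 left
bin 5: place 9, 6 left
bin 6: place 9, 6 left
bin 7: place 8, 7 left
bin 8: place 8, 7 left
bin 9: place 8, 7 left
bin 10: place 8, 7 left
bin 1: place 4, 0 left
bin 2: place 3, 2 left
bin 3: place 3, 2 left
bin 4: place 3, 2 left
bin 2: place 1, 1 left
bin 2: place 1, 0 left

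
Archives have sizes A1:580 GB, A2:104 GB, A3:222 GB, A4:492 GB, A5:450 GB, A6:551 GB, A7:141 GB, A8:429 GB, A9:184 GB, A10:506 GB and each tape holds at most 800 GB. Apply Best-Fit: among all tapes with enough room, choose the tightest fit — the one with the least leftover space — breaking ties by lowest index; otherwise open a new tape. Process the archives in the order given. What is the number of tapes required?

6

Put A1 (580 GB) in tape 1; 220 GB remain.
Put A2 (104 GB) in tape 1; 116 GB remain.
Put A3 (222 GB) in tape 2; 578 GB remain.
Put A4 (492 GB) in tape 2; 86 GB remain.
Put A5 (450 GB) in tape 3; 350 GB remain.
Put A6 (551 GB) in tape 4; 249 GB remain.
Put A7 (141 GB) in tape 4; 108 GB remain.
Put A8 (429 GB) in tape 5; 371 GB remain.
Put A9 (184 GB) in tape 3; 166 GB remain.
Put A10 (506 GB) in tape 6; 294 GB remain.
Final tapes: [580,104] [222,492] [450,184] [551,141] [429] [506].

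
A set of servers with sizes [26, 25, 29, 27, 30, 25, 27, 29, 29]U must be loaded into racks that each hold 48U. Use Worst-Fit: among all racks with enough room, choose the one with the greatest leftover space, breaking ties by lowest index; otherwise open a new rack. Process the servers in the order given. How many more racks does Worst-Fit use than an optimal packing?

0

Worst-Fit: [26] [25] [29] [27] [30] [25] [27] [29] [29] → 9 racks.
9 servers exceed 24U (half the capacity), and no two of those can share a rack, so at least 9 racks are needed.
So 9 is already optimal.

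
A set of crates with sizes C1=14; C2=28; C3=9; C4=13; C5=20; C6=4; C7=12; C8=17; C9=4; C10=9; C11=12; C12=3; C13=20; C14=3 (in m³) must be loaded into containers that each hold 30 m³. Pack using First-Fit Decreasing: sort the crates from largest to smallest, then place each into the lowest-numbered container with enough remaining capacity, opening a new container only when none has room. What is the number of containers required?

6 containers

Sorted descending: 28, 20, 20, 17, 14, 13, 12, 12, 9, 9, 4, 4, 3, 3.
28 m³ → container 1 (remaining 2 m³)
20 m³ → container 2 (remaining 10 m³)
20 m³ → container 3 (remaining 10 m³)
17 m³ → container 4 (remaining 13 m³)
14 m³ → container 5 (remaining 16 m³)
13 m³ → container 4 (remaining 0 m³)
12 m³ → container 5 (remaining 4 m³)
12 m³ → container 6 (remaining 18 m³)
9 m³ → container 2 (remaining 1 m³)
9 m³ → container 3 (remaining 1 m³)
4 m³ → container 5 (remaining 0 m³)
4 m³ → container 6 (remaining 14 m³)
3 m³ → container 6 (remaining 11 m³)
3 m³ → container 6 (remaining 8 m³)
Final containers: [28] [20,9] [20,9] [17,13] [14,12,4] [12,4,3,3].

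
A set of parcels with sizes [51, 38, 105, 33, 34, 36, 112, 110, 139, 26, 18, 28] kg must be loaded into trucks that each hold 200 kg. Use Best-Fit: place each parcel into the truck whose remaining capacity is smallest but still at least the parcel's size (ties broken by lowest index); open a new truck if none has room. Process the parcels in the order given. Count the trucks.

5 trucks

51 kg → truck 1 (remaining 149 kg)
38 kg → truck 1 (remaining 111 kg)
105 kg → truck 1 (remaining 6 kg)
33 kg → truck 2 (remaining 167 kg)
34 kg → truck 2 (remaining 133 kg)
36 kg → truck 2 (remaining 97 kg)
112 kg → truck 3 (remaining 88 kg)
110 kg → truck 4 (remaining 90 kg)
139 kg → truck 5 (remaining 61 kg)
26 kg → truck 5 (remaining 35 kg)
18 kg → truck 5 (remaining 17 kg)
28 kg → truck 3 (remaining 60 kg)
Final trucks: [51,38,105] [33,34,36] [112,28] [110] [139,26,18].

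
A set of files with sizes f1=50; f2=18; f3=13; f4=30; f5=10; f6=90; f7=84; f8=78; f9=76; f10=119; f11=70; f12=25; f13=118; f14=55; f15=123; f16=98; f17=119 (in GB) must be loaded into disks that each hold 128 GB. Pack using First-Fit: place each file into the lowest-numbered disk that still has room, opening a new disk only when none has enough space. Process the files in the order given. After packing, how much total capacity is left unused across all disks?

232

f1 (50 GB) → disk 1 (remaining 78 GB)
f2 (18 GB) → disk 1 (remaining 60 GB)
f3 (13 GB) → disk 1 (remaining 47 GB)
f4 (30 GB) → disk 1 (remaining 17 GB)
f5 (10 GB) → disk 1 (remaining 7 GB)
f6 (90 GB) → disk 2 (remaining 38 GB)
f7 (84 GB) → disk 3 (remaining 44 GB)
f8 (78 GB) → disk 4 (remaining 50 GB)
f9 (76 GB) → disk 5 (remaining 52 GB)
f10 (119 GB) → disk 6 (remaining 9 GB)
f11 (70 GB) → disk 7 (remaining 58 GB)
f12 (25 GB) → disk 2 (remaining 13 GB)
f13 (118 GB) → disk 8 (remaining 10 GB)
f14 (55 GB) → disk 7 (remaining 3 GB)
f15 (123 GB) → disk 9 (remaining 5 GB)
f16 (98 GB) → disk 10 (remaining 30 GB)
f17 (119 GB) → disk 11 (remaining 9 GB)
11 disks × 128 GB = 1408 GB; used 1176 GB; unused 232 GB.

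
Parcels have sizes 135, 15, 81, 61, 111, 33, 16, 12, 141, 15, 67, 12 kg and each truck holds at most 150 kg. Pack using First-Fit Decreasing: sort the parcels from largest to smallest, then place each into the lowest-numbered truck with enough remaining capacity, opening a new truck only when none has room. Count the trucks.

5

Sorted descending: 141, 135, 111, 81, 67, 61, 33, 16, 15, 15, 12, 12.
Put 141 kg in truck 1; 9 kg remain.
Put 135 kg in truck 2; 15 kg remain.
Put 111 kg in truck 3; 39 kg remain.
Put 81 kg in truck 4; 69 kg remain.
Put 67 kg in truck 4; 2 kg remain.
Put 61 kg in truck 5; 89 kg remain.
Put 33 kg in truck 3; 6 kg remain.
Put 16 kg in truck 5; 73 kg remain.
Put 15 kg in truck 2; 0 kg remain.
Put 15 kg in truck 5; 58 kg remain.
Put 12 kg in truck 5; 46 kg remain.
Put 12 kg in truck 5; 34 kg remain.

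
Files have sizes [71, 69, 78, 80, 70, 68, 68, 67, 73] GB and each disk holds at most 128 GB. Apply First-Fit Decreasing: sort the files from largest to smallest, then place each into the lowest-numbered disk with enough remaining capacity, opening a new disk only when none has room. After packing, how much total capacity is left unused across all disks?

508

Sorted descending: 80, 78, 73, 71, 70, 69, 68, 68, 67.
disk 1: place 80 GB, 48 GB left
disk 2: place 78 GB, 50 GB left
disk 3: place 73 GB, 55 GB left
disk 4: place 71 GB, 57 GB left
disk 5: place 70 GB, 58 GB left
disk 6: place 69 GB, 59 GB left
disk 7: place 68 GB, 60 GB left
disk 8: place 68 GB, 60 GB left
disk 9: place 67 GB, 61 GB left
9 disks × 128 GB = 1152 GB; used 644 GB; unused 508 GB.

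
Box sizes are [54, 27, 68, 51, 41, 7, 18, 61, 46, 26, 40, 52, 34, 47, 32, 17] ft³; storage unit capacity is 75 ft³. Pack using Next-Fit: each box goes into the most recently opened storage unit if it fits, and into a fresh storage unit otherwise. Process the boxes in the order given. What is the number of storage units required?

storage unit 1: place 54 ft³, 21 ft³ left
storage unit 2: place 27 ft³, 48 ft³ left
storage unit 3: place 68 ft³, 7 ft³ left
storage unit 4: place 51 ft³, 24 ft³ left
storage unit 5: place 41 ft³, 34 ft³ left
storage unit 5: place 7 ft³, 27 ft³ left
storage unit 5: place 18 ft³, 9 ft³ left
storage unit 6: place 61 ft³, 14 ft³ left
storage unit 7: place 46 ft³, 29 ft³ left
storage unit 7: place 26 ft³, 3 ft³ left
storage unit 8: place 40 ft³, 35 ft³ left
storage unit 9: place 52 ft³, 23 ft³ left
storage unit 10: place 34 ft³, 41 ft³ left
storage unit 11: place 47 ft³, 28 ft³ left
storage unit 12: place 32 ft³, 43 ft³ left
storage unit 12: place 17 ft³, 26 ft³ left
Final storage units: [54] [27] [68] [51] [41,7,18] [61] [46,26] [40] [52] [34] [47] [32,17].

12 storage units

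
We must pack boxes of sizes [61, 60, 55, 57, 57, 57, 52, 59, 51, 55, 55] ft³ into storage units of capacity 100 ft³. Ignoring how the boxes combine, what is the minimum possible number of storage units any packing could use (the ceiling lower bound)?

Total size = 61 + 60 + 55 + 57 + 57 + 57 + 52 + 59 + 51 + 55 + 55 = 619 ft³.
⌈619 / 100⌉ = 7.

7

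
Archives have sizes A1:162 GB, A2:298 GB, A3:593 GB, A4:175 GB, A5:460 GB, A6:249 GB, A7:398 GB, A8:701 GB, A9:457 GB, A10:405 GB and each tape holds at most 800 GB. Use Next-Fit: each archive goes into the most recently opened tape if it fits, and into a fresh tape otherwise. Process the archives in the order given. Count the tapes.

Put A1 (162 GB) in tape 1; 638 GB remain.
Put A2 (298 GB) in tape 1; 340 GB remain.
Put A3 (593 GB) in tape 2; 207 GB remain.
Put A4 (175 GB) in tape 2; 32 GB remain.
Put A5 (460 GB) in tape 3; 340 GB remain.
Put A6 (249 GB) in tape 3; 91 GB remain.
Put A7 (398 GB) in tape 4; 402 GB remain.
Put A8 (701 GB) in tape 5; 99 GB remain.
Put A9 (457 GB) in tape 6; 343 GB remain.
Put A10 (405 GB) in tape 7; 395 GB remain.
Final tapes: [162,298] [593,175] [460,249] [398] [701] [457] [405].

7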